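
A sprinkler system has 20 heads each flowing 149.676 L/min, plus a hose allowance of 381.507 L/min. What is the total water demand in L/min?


Sprinkler demand = 20 * 149.676 = 2993.52 L/min
Total = 2993.52 + 381.507 = 3375.027 L/min

3375.027 L/min


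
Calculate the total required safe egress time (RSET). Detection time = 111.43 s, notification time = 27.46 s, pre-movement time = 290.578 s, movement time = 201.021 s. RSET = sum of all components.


Total = 111.43 + 27.46 + 290.578 + 201.021 = 630.489 s

630.489 s


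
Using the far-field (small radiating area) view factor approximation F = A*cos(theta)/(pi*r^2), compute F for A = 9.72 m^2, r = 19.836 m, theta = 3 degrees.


cos(3 deg) = 0.99863
pi*r^2 = 1236.1
F = 9.72 * 0.99863 / 1236.1 = 0.0078526

0.0078526


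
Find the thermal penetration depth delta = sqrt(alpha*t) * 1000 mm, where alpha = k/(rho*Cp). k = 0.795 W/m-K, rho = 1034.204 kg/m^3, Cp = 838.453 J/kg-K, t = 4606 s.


alpha = 0.795 / (1034.204 * 838.453) = 9.1682e-07 m^2/s
alpha * t = 0.0042229
delta = sqrt(0.0042229) * 1000 = 64.983 mm

64.983 mm


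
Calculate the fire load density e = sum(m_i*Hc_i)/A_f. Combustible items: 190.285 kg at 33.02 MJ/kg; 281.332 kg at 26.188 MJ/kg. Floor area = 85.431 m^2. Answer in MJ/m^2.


Total energy = 190.285*33.02 + 281.332*26.188
= 6283.211 + 7367.522
= 13650.73 MJ
e = 13650.73 / 85.431 = 159.79 MJ/m^2

159.79 MJ/m^2


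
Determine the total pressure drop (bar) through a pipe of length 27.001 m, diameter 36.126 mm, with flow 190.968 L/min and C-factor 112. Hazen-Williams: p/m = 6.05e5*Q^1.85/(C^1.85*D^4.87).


Q^1.85 = 16587
C^1.85 = 6180.9
D^4.87 = 3.8600e+07
p/m = 0.042063 bar/m
p_total = 0.042063 * 27.001 = 1.1357 bar

1.1357 bar


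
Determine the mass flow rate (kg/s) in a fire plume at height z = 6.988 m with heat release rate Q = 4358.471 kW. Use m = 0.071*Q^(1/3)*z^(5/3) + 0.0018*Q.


Q^(1/3) = 16.335
z^(5/3) = 25.542
First term = 0.071 * 16.335 * 25.542 = 29.623
Second term = 0.0018 * 4358.471 = 7.8452
m = 37.468 kg/s

37.468 kg/s


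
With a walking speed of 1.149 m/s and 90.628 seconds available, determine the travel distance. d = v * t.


d = 1.149 * 90.628 = 104.13 m

104.13 m


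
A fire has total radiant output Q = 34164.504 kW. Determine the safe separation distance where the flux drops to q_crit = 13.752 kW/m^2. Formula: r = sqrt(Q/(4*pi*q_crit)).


4*pi*q_crit = 172.81
Q/(4*pi*q_crit) = 197.70
r = sqrt(197.70) = 14.060 m

14.060 m


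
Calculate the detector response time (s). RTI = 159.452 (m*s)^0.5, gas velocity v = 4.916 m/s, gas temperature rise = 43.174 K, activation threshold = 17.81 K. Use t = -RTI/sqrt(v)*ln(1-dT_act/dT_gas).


dT_act/dT_gas = 0.41252
ln(1 - 0.41252) = -0.53191
t = -159.452 / sqrt(4.916) * -0.53191 = 38.253 s

38.253 s


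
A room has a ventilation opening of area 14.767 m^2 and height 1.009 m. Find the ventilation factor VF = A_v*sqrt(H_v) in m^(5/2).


sqrt(H_v) = 1.0045
VF = 14.767 * 1.0045 = 14.833 m^(5/2)

14.833 m^(5/2)


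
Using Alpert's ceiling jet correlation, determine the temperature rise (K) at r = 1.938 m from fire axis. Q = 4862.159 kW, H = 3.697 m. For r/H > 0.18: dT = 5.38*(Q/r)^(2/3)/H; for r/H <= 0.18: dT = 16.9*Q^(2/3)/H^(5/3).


r/H = 1.938 / 3.697 = 0.52421
r/H > 0.18, so dT = 5.38*(Q/r)^(2/3)/H
Q/r = 2508.9
(Q/r)^(2/3) = 184.64
dT = 5.38 * 184.64 / 3.697 = 268.69 K

268.69 K


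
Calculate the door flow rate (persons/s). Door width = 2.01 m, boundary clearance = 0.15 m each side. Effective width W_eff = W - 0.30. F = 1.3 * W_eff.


W_eff = 2.01 - 0.30 = 1.71 m
F = 1.3 * 1.71 = 2.223 persons/s

2.223 persons/s


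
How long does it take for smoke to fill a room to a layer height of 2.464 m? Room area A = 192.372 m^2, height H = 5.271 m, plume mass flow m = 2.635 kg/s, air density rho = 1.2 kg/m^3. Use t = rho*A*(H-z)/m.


H - z = 2.807 m
t = 1.2 * 192.372 * 2.807 / 2.635 = 245.91 s

245.91 s


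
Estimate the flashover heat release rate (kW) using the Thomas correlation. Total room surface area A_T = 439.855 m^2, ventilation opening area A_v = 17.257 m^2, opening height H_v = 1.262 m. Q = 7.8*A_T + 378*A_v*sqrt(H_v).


7.8*A_T = 3430.869
sqrt(H_v) = 1.1234
378*A_v*sqrt(H_v) = 7328.0
Q = 3430.869 + 7328.0 = 10759 kW

10759 kW


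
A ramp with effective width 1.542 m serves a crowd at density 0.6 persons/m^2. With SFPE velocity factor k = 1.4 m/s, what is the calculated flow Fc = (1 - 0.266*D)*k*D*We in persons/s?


1 - 0.266*D = 1 - 0.266*0.6 = 0.84040
Fs = 0.84040 * 1.4 * 0.6 = 0.70594 persons/(s*m)
Fc = 0.70594 * 1.542 = 1.0886 persons/s

1.0886 persons/s


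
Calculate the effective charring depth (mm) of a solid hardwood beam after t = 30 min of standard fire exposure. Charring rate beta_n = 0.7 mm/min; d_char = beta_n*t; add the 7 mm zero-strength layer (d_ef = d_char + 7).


d_char = 0.7 * 30 = 21 mm
d_ef = 21 + 1.0*7 = 28 mm

28 mm


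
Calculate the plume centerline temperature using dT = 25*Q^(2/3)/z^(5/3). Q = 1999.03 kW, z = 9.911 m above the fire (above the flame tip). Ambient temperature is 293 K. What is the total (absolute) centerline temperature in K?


Q^(2/3) = 158.69
z^(5/3) = 45.729
dT = 25 * 158.69 / 45.729 = 86.754 K
T = 293 + 86.754 = 379.75 K

379.75 K


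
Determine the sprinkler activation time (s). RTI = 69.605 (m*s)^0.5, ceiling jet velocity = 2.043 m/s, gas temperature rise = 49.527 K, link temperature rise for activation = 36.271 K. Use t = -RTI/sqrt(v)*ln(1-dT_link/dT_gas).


dT_link/dT_gas = 0.73235
ln(1 - 0.73235) = -1.3181
t = -69.605 / sqrt(2.043) * -1.3181 = 64.187 s

64.187 s


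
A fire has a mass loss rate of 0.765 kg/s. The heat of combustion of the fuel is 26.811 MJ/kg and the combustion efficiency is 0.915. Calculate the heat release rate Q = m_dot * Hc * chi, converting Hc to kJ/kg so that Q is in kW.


Hc = 26.811 MJ/kg = 26.811 * 1000 kJ/kg = 26811 kJ/kg
Q = 0.765 kg/s * 26811 kJ/kg * 0.915 = 18767 kW

18767 kW


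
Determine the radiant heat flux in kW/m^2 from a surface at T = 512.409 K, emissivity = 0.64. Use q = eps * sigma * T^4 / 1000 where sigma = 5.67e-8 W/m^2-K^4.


T^4 = 6.8939e+10
q = 0.64 * 5.67e-8 * 6.8939e+10 / 1000 = 2.5017 kW/m^2

2.5017 kW/m^2


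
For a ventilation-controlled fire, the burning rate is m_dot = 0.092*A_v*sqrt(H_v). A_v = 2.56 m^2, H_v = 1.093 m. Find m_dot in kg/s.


sqrt(H_v) = 1.0455
m_dot = 0.092 * 2.56 * 1.0455 = 0.24623 kg/s

0.24623 kg/s


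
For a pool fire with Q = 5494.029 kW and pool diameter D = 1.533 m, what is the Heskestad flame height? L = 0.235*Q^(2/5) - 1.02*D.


Q^(2/5) = 31.330
0.235 * Q^(2/5) = 7.3625
1.02 * D = 1.5637
L = 5.7988 m

5.7988 m


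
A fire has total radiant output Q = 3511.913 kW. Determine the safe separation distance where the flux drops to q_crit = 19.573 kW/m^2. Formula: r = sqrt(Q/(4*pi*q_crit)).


4*pi*q_crit = 245.96
Q/(4*pi*q_crit) = 14.278
r = sqrt(14.278) = 3.7787 m

3.7787 m


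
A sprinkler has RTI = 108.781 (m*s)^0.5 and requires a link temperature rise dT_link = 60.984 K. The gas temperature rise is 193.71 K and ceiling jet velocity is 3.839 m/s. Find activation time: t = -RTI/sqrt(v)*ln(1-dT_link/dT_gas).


dT_link/dT_gas = 0.31482
ln(1 - 0.31482) = -0.37808
t = -108.781 / sqrt(3.839) * -0.37808 = 20.990 s

20.990 s


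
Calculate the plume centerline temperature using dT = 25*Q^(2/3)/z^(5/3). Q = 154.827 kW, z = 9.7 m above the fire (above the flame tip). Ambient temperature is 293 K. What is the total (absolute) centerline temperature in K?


Q^(2/3) = 28.834
z^(5/3) = 44.118
dT = 25 * 28.834 / 44.118 = 16.339 K
T = 293 + 16.339 = 309.34 K

309.34 K


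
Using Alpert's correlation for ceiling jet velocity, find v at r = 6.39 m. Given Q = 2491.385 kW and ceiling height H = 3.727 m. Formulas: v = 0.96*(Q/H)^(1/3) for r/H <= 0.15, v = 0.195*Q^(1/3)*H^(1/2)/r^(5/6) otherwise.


r/H = 6.39 / 3.727 = 1.7145
r/H > 0.15, so v = 0.195*Q^(1/3)*H^(1/2)/r^(5/6)
Q^(1/3) = 13.556
H^(1/2) = 1.9305
r^(5/6) = 4.6908
v = 0.195 * 13.556 * 1.9305 / 4.6908 = 1.0880 m/s

1.0880 m/s


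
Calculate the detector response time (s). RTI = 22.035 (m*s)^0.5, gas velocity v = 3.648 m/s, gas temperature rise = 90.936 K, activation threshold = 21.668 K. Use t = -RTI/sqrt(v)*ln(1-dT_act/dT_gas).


dT_act/dT_gas = 0.23828
ln(1 - 0.23828) = -0.27217
t = -22.035 / sqrt(3.648) * -0.27217 = 3.1400 s

3.1400 s


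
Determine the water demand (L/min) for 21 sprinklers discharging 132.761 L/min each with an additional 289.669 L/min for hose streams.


Sprinkler demand = 21 * 132.761 = 2787.981 L/min
Total = 2787.981 + 289.669 = 3077.65 L/min

3077.65 L/min


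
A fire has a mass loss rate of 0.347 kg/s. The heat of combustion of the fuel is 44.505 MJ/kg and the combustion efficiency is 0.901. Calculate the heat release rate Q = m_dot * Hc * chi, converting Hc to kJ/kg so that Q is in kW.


Hc = 44.505 MJ/kg = 44.505 * 1000 kJ/kg = 44505 kJ/kg
Q = 0.347 kg/s * 44505 kJ/kg * 0.901 = 13914 kW

13914 kW


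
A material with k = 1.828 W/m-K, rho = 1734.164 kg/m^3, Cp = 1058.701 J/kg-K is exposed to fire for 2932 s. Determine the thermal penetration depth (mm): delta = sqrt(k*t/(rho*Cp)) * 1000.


alpha = 1.828 / (1734.164 * 1058.701) = 9.9566e-07 m^2/s
alpha * t = 0.0029193
delta = sqrt(0.0029193) * 1000 = 54.030 mm

54.030 mm


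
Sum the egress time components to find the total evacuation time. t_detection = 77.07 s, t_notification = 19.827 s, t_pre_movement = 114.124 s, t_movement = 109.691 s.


Total = 77.07 + 19.827 + 114.124 + 109.691 = 320.712 s

320.712 s


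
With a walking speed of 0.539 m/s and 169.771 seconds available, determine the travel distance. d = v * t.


d = 0.539 * 169.771 = 91.507 m

91.507 m


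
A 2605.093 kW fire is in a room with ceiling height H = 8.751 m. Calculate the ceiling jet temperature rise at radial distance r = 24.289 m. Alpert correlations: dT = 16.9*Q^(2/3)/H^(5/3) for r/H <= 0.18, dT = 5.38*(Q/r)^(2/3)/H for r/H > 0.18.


r/H = 24.289 / 8.751 = 2.7756
r/H > 0.18, so dT = 5.38*(Q/r)^(2/3)/H
Q/r = 107.25
(Q/r)^(2/3) = 22.574
dT = 5.38 * 22.574 / 8.751 = 13.878 K

13.878 K


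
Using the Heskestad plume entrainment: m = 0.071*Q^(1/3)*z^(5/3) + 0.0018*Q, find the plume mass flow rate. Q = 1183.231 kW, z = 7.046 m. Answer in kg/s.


Q^(1/3) = 10.577
z^(5/3) = 25.896
First term = 0.071 * 10.577 * 25.896 = 19.447
Second term = 0.0018 * 1183.231 = 2.1298
m = 21.577 kg/s

21.577 kg/s


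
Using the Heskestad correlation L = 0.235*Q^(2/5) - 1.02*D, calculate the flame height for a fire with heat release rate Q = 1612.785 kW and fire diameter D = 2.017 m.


Q^(2/5) = 19.188
0.235 * Q^(2/5) = 4.5092
1.02 * D = 2.0573
L = 2.4518 m

2.4518 m


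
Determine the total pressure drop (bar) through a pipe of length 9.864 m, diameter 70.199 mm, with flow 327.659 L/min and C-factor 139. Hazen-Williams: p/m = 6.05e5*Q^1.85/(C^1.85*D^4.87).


Q^1.85 = 45033
C^1.85 = 9216.7
D^4.87 = 9.8092e+08
p/m = 0.0030135 bar/m
p_total = 0.0030135 * 9.864 = 0.029726 bar

0.029726 bar


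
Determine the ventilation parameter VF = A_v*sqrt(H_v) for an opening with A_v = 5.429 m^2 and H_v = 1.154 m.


sqrt(H_v) = 1.0742
VF = 5.429 * 1.0742 = 5.8321 m^(5/2)

5.8321 m^(5/2)


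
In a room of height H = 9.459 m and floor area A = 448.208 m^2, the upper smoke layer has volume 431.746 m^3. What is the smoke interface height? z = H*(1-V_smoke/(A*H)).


V/(A*H) = 0.10184
1 - 0.10184 = 0.89816
z = 9.459 * 0.89816 = 8.4957 m

8.4957 m


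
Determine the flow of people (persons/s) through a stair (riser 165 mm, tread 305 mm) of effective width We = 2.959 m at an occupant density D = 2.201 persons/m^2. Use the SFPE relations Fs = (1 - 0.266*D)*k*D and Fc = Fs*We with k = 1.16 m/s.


1 - 0.266*D = 1 - 0.266*2.201 = 0.41453
Fs = 0.41453 * 1.16 * 2.201 = 1.0584 persons/(s*m)
Fc = 1.0584 * 2.959 = 3.1317 persons/s

3.1317 persons/s


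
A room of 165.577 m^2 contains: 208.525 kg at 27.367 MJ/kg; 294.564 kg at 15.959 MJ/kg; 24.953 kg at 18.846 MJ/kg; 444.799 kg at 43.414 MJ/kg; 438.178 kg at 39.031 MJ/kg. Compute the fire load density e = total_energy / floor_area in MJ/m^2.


Total energy = 208.525*27.367 + 294.564*15.959 + 24.953*18.846 + 444.799*43.414 + 438.178*39.031
= 5706.704 + 4700.947 + 470.2642 + 19310.50 + 17102.53
= 47290.94 MJ
e = 47290.94 / 165.577 = 285.61 MJ/m^2

285.61 MJ/m^2


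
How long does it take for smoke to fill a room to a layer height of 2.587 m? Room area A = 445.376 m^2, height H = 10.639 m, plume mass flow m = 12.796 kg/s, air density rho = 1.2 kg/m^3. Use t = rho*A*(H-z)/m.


H - z = 8.052 m
t = 1.2 * 445.376 * 8.052 / 12.796 = 336.31 s

336.31 s


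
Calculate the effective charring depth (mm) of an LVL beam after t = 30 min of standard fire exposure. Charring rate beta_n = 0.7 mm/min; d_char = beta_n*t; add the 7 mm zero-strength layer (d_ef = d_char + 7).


d_char = 0.7 * 30 = 21 mm
d_ef = 21 + 1.0*7 = 28 mm

28 mm


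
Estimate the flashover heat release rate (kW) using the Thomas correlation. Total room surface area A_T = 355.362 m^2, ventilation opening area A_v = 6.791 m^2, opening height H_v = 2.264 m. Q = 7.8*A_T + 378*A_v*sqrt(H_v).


7.8*A_T = 2771.8
sqrt(H_v) = 1.5047
378*A_v*sqrt(H_v) = 3862.5
Q = 2771.8 + 3862.5 = 6634.3 kW

6634.3 kW


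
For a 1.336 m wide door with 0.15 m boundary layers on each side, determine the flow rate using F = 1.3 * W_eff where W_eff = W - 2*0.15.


W_eff = 1.336 - 0.30 = 1.036 m
F = 1.3 * 1.036 = 1.3468 persons/s

1.3468 persons/s


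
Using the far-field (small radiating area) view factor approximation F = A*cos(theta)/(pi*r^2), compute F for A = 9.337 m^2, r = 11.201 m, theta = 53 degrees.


cos(53 deg) = 0.60182
pi*r^2 = 394.15
F = 9.337 * 0.60182 / 394.15 = 0.014256

0.014256


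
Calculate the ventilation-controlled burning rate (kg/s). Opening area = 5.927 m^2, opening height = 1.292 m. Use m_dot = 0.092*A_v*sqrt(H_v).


sqrt(H_v) = 1.1367
m_dot = 0.092 * 5.927 * 1.1367 = 0.61980 kg/s

0.61980 kg/s


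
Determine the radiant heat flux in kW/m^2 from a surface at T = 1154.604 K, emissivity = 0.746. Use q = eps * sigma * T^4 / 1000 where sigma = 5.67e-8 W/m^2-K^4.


T^4 = 1.7772e+12
q = 0.746 * 5.67e-8 * 1.7772e+12 / 1000 = 75.172 kW/m^2

75.172 kW/m^2


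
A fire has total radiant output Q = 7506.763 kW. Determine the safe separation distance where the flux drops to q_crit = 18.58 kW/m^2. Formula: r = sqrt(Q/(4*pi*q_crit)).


4*pi*q_crit = 233.48
Q/(4*pi*q_crit) = 32.151
r = sqrt(32.151) = 5.6702 m

5.6702 m


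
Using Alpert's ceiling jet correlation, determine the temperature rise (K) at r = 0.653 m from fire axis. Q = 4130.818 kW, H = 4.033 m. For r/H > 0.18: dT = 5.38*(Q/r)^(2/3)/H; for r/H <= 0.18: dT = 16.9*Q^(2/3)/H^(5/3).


r/H = 0.653 / 4.033 = 0.16191
r/H <= 0.18, so dT = 16.9*Q^(2/3)/H^(5/3)
Q^(2/3) = 257.45
H^(5/3) = 10.218
dT = 16.9 * 257.45 / 10.218 = 425.79 K

425.79 K


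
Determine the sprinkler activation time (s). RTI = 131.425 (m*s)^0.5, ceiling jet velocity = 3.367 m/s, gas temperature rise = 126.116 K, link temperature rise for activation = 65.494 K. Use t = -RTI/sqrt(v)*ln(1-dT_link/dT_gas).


dT_link/dT_gas = 0.51932
ln(1 - 0.51932) = -0.73254
t = -131.425 / sqrt(3.367) * -0.73254 = 52.467 s

52.467 s


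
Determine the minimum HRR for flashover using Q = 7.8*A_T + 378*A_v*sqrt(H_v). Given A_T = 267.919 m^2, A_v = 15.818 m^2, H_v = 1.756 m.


7.8*A_T = 2089.8
sqrt(H_v) = 1.3251
378*A_v*sqrt(H_v) = 7923.3
Q = 2089.8 + 7923.3 = 10013 kW

10013 kW


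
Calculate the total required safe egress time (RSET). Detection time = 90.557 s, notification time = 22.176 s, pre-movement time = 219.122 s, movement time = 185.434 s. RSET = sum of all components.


Total = 90.557 + 22.176 + 219.122 + 185.434 = 517.289 s

517.289 s


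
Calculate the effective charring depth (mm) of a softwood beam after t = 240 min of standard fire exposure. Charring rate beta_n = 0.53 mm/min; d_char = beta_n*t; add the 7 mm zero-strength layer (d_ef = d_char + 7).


d_char = 0.53 * 240 = 127.2 mm
d_ef = 127.2 + 1.0*7 = 134.2 mm

134.2 mm


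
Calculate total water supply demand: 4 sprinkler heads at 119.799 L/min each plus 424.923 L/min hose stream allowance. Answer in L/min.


Sprinkler demand = 4 * 119.799 = 479.196 L/min
Total = 479.196 + 424.923 = 904.119 L/min

904.119 L/min


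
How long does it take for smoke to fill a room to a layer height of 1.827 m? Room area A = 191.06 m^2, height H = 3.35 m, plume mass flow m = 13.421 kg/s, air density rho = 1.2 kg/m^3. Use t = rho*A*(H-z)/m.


H - z = 1.523 m
t = 1.2 * 191.06 * 1.523 / 13.421 = 26.018 s

26.018 s


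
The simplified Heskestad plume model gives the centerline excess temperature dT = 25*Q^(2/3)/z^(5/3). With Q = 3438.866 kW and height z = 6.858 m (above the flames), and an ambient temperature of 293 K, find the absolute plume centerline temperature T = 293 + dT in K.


Q^(2/3) = 227.83
z^(5/3) = 24.755
dT = 25 * 227.83 / 24.755 = 230.08 K
T = 293 + 230.08 = 523.08 K

523.08 K


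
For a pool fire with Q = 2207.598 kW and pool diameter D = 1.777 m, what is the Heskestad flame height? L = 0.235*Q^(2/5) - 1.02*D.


Q^(2/5) = 21.755
0.235 * Q^(2/5) = 5.1125
1.02 * D = 1.8125
L = 3.3000 m

3.3000 m


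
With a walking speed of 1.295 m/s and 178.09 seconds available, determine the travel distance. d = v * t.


d = 1.295 * 178.09 = 230.63 m

230.63 m


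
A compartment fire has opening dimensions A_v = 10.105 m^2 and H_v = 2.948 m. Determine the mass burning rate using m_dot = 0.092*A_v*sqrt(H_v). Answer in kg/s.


sqrt(H_v) = 1.7170
m_dot = 0.092 * 10.105 * 1.7170 = 1.5962 kg/s

1.5962 kg/s


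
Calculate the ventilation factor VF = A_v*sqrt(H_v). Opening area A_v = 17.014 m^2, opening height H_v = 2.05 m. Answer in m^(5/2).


sqrt(H_v) = 1.4318
VF = 17.014 * 1.4318 = 24.360 m^(5/2)

24.360 m^(5/2)


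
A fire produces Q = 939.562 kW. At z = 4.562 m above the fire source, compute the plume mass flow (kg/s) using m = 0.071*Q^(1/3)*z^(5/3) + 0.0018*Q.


Q^(1/3) = 9.7943
z^(5/3) = 12.549
First term = 0.071 * 9.7943 * 12.549 = 8.7262
Second term = 0.0018 * 939.562 = 1.6912
m = 10.417 kg/s

10.417 kg/s


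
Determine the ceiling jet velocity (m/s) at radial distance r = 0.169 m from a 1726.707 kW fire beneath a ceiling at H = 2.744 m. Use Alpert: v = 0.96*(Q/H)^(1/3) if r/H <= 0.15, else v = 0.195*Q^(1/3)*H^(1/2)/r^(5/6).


r/H = 0.169 / 2.744 = 0.061589
r/H <= 0.15, so v = 0.96*(Q/H)^(1/3)
Q/H = 629.27
(Q/H)^(1/3) = 8.5693
v = 0.96 * 8.5693 = 8.2265 m/s

8.2265 m/s


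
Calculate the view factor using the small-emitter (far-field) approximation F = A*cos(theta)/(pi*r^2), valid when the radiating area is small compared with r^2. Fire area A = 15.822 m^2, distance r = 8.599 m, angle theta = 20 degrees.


cos(20 deg) = 0.93969
pi*r^2 = 232.30
F = 15.822 * 0.93969 / 232.30 = 0.064003

0.064003


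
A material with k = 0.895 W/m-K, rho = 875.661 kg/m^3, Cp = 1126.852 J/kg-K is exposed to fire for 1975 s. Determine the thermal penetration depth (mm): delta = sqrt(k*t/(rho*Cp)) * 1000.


alpha = 0.895 / (875.661 * 1126.852) = 9.0703e-07 m^2/s
alpha * t = 0.0017914
delta = sqrt(0.0017914) * 1000 = 42.325 mm

42.325 mm


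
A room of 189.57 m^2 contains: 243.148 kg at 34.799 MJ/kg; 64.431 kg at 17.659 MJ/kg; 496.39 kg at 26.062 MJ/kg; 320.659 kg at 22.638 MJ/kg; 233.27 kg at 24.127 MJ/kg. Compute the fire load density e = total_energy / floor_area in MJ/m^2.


Total energy = 243.148*34.799 + 64.431*17.659 + 496.39*26.062 + 320.659*22.638 + 233.27*24.127
= 8461.307 + 1137.787 + 12936.92 + 7259.078 + 5628.105
= 35423.19 MJ
e = 35423.19 / 189.57 = 186.86 MJ/m^2

186.86 MJ/m^2


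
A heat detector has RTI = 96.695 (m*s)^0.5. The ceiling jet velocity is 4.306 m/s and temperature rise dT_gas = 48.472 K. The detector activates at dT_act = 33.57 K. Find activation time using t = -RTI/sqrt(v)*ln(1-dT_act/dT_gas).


dT_act/dT_gas = 0.69256
ln(1 - 0.69256) = -1.1795
t = -96.695 / sqrt(4.306) * -1.1795 = 54.962 s

54.962 s


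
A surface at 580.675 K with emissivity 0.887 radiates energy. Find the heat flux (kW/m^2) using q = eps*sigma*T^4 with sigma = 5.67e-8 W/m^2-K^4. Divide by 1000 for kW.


T^4 = 1.1369e+11
q = 0.887 * 5.67e-8 * 1.1369e+11 / 1000 = 5.7179 kW/m^2

5.7179 kW/m^2


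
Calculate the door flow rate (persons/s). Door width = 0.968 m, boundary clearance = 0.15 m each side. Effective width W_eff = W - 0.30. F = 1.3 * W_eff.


W_eff = 0.968 - 0.30 = 0.668 m
F = 1.3 * 0.668 = 0.86840 persons/s

0.86840 persons/s


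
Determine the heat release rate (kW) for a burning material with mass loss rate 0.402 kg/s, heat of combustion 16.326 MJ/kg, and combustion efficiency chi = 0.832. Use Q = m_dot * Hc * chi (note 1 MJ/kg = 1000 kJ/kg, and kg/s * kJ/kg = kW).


Hc = 16.326 MJ/kg = 16.326 * 1000 kJ/kg = 16326 kJ/kg
Q = 0.402 kg/s * 16326 kJ/kg * 0.832 = 5460.5 kW

5460.5 kW


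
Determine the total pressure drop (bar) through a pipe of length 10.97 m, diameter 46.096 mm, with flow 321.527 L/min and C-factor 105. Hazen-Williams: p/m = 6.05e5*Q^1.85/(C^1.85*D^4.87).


Q^1.85 = 43486
C^1.85 = 5485.3
D^4.87 = 1.2649e+08
p/m = 0.037920 bar/m
p_total = 0.037920 * 10.97 = 0.41598 bar

0.41598 bar


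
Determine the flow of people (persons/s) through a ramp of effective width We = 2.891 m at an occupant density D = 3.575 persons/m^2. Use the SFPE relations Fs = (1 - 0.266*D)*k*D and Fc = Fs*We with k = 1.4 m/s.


1 - 0.266*D = 1 - 0.266*3.575 = 0.049050
Fs = 0.049050 * 1.4 * 3.575 = 0.24550 persons/(s*m)
Fc = 0.24550 * 2.891 = 0.70973 persons/s

0.70973 persons/s


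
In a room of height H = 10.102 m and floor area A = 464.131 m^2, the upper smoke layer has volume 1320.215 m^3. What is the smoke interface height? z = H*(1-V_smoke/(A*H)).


V/(A*H) = 0.28158
1 - 0.28158 = 0.71842
z = 10.102 * 0.71842 = 7.2575 m

7.2575 m


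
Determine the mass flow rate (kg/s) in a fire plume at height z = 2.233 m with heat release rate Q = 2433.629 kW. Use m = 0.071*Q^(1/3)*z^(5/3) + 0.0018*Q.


Q^(1/3) = 13.451
z^(5/3) = 3.8149
First term = 0.071 * 13.451 * 3.8149 = 3.6433
Second term = 0.0018 * 2433.629 = 4.3805
m = 8.0238 kg/s

8.0238 kg/s


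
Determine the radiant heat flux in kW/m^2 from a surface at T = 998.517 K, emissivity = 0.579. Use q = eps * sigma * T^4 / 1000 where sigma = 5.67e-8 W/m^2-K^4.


T^4 = 9.9408e+11
q = 0.579 * 5.67e-8 * 9.9408e+11 / 1000 = 32.635 kW/m^2

32.635 kW/m^2


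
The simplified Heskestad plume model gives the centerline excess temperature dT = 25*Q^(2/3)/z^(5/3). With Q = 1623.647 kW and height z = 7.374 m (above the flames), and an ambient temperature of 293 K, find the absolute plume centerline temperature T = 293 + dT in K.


Q^(2/3) = 138.14
z^(5/3) = 27.936
dT = 25 * 138.14 / 27.936 = 123.62 K
T = 293 + 123.62 = 416.62 K

416.62 K


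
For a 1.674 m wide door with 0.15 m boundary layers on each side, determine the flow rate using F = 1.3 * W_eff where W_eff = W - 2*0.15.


W_eff = 1.674 - 0.30 = 1.374 m
F = 1.3 * 1.374 = 1.7862 persons/s

1.7862 persons/s


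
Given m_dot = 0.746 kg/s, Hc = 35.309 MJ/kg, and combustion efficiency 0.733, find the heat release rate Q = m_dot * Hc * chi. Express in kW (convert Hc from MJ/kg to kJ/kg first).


Hc = 35.309 MJ/kg = 35.309 * 1000 kJ/kg = 35309 kJ/kg
Q = 0.746 kg/s * 35309 kJ/kg * 0.733 = 19308 kW

19308 kW


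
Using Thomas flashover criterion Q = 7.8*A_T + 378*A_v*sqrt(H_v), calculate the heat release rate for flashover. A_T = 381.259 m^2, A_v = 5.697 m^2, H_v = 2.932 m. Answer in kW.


7.8*A_T = 2973.8
sqrt(H_v) = 1.7123
378*A_v*sqrt(H_v) = 3687.4
Q = 2973.8 + 3687.4 = 6661.2 kW

6661.2 kW


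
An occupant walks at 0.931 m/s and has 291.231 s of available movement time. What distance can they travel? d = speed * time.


d = 0.931 * 291.231 = 271.14 m

271.14 m


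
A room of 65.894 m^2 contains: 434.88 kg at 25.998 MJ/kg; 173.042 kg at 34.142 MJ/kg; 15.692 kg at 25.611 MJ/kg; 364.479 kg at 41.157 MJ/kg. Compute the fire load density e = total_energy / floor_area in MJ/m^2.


Total energy = 434.88*25.998 + 173.042*34.142 + 15.692*25.611 + 364.479*41.157
= 11306.01 + 5908.000 + 401.8878 + 15000.86
= 32616.76 MJ
e = 32616.76 / 65.894 = 494.99 MJ/m^2

494.99 MJ/m^2


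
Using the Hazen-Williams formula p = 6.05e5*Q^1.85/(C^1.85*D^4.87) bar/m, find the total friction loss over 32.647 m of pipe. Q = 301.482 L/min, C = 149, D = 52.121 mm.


Q^1.85 = 38604
C^1.85 = 10481
D^4.87 = 2.3007e+08
p/m = 0.0096860 bar/m
p_total = 0.0096860 * 32.647 = 0.31622 bar

0.31622 bar


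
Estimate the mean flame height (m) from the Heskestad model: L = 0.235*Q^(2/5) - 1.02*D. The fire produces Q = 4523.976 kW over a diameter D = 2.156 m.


Q^(2/5) = 28.987
0.235 * Q^(2/5) = 6.8120
1.02 * D = 2.1991
L = 4.6129 m

4.6129 m


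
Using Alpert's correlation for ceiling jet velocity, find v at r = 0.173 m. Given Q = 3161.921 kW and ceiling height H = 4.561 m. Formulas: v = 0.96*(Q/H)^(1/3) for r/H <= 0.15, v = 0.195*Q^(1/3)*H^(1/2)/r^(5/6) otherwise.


r/H = 0.173 / 4.561 = 0.037930
r/H <= 0.15, so v = 0.96*(Q/H)^(1/3)
Q/H = 693.25
(Q/H)^(1/3) = 8.8504
v = 0.96 * 8.8504 = 8.4964 m/s

8.4964 m/s


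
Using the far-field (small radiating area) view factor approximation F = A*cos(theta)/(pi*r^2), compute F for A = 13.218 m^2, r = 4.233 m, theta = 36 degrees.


cos(36 deg) = 0.80902
pi*r^2 = 56.292
F = 13.218 * 0.80902 / 56.292 = 0.18997

0.18997


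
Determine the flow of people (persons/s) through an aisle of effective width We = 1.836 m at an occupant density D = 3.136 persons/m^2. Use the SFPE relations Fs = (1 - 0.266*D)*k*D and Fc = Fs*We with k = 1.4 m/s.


1 - 0.266*D = 1 - 0.266*3.136 = 0.16582
Fs = 0.16582 * 1.4 * 3.136 = 0.72803 persons/(s*m)
Fc = 0.72803 * 1.836 = 1.3367 persons/s

1.3367 persons/s


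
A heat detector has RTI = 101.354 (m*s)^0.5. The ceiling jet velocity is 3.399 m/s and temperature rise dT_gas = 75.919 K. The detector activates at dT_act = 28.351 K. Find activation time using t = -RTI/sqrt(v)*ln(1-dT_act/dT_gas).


dT_act/dT_gas = 0.37344
ln(1 - 0.37344) = -0.46751
t = -101.354 / sqrt(3.399) * -0.46751 = 25.701 s

25.701 s


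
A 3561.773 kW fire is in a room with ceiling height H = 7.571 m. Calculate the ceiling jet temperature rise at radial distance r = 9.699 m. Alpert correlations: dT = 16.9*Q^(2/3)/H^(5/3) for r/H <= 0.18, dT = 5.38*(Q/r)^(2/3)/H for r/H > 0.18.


r/H = 9.699 / 7.571 = 1.2811
r/H > 0.18, so dT = 5.38*(Q/r)^(2/3)/H
Q/r = 367.23
(Q/r)^(2/3) = 51.281
dT = 5.38 * 51.281 / 7.571 = 36.441 K

36.441 K


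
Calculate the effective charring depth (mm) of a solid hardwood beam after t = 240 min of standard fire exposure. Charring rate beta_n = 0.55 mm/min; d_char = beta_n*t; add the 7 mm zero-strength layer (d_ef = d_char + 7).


d_char = 0.55 * 240 = 132 mm
d_ef = 132 + 1.0*7 = 139 mm

139 mm


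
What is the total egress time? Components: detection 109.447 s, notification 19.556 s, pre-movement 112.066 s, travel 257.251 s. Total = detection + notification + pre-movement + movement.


Total = 109.447 + 19.556 + 112.066 + 257.251 = 498.32 s

498.32 s


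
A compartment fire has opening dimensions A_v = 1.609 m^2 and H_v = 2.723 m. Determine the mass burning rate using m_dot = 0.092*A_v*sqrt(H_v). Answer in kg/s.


sqrt(H_v) = 1.6502
m_dot = 0.092 * 1.609 * 1.6502 = 0.24427 kg/s

0.24427 kg/s


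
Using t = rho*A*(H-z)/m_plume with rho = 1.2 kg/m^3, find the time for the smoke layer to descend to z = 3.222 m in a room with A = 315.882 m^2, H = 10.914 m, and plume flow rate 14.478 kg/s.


H - z = 7.692 m
t = 1.2 * 315.882 * 7.692 / 14.478 = 201.39 s

201.39 s


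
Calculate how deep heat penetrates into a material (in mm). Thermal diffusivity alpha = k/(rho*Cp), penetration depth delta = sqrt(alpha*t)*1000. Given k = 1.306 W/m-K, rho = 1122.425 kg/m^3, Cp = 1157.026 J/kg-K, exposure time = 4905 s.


alpha = 1.306 / (1122.425 * 1157.026) = 1.0056e-06 m^2/s
alpha * t = 0.0049327
delta = sqrt(0.0049327) * 1000 = 70.233 mm

70.233 mm


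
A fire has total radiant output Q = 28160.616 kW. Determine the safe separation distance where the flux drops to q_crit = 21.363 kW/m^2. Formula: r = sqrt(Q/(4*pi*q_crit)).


4*pi*q_crit = 268.46
Q/(4*pi*q_crit) = 104.90
r = sqrt(104.90) = 10.242 m

10.242 m


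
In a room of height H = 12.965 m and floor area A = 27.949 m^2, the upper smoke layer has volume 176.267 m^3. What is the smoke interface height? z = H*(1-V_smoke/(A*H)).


V/(A*H) = 0.48644
1 - 0.48644 = 0.51356
z = 12.965 * 0.51356 = 6.6583 m

6.6583 m


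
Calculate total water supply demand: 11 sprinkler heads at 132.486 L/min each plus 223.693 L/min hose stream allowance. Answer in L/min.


Sprinkler demand = 11 * 132.486 = 1457.346 L/min
Total = 1457.346 + 223.693 = 1681.039 L/min

1681.039 L/min


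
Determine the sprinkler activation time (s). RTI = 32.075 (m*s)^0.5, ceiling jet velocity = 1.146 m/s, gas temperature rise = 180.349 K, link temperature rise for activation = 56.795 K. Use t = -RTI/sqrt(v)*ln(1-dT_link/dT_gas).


dT_link/dT_gas = 0.31492
ln(1 - 0.31492) = -0.37822
t = -32.075 / sqrt(1.146) * -0.37822 = 11.332 s

11.332 s


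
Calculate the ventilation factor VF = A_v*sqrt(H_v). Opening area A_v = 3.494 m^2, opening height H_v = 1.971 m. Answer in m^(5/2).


sqrt(H_v) = 1.4039
VF = 3.494 * 1.4039 = 4.9053 m^(5/2)

4.9053 m^(5/2)


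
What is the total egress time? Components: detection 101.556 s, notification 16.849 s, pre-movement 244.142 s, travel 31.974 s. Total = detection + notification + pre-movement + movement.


Total = 101.556 + 16.849 + 244.142 + 31.974 = 394.521 s

394.521 s


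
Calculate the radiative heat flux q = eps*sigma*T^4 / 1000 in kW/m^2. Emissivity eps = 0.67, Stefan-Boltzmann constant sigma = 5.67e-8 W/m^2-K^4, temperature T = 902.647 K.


T^4 = 6.6385e+11
q = 0.67 * 5.67e-8 * 6.6385e+11 / 1000 = 25.219 kW/m^2

25.219 kW/m^2


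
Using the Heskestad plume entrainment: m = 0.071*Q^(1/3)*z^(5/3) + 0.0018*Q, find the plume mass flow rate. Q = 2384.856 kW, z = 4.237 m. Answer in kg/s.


Q^(1/3) = 13.360
z^(5/3) = 11.094
First term = 0.071 * 13.360 * 11.094 = 10.524
Second term = 0.0018 * 2384.856 = 4.2927
m = 14.817 kg/s

14.817 kg/s


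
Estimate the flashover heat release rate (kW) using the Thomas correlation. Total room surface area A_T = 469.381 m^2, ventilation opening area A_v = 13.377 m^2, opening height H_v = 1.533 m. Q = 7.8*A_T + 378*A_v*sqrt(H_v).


7.8*A_T = 3661.2
sqrt(H_v) = 1.2381
378*A_v*sqrt(H_v) = 6260.7
Q = 3661.2 + 6260.7 = 9921.9 kW

9921.9 kW


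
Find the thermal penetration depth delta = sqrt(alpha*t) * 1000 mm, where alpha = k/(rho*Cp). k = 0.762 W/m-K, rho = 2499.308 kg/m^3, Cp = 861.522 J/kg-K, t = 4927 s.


alpha = 0.762 / (2499.308 * 861.522) = 3.5389e-07 m^2/s
alpha * t = 0.0017436
delta = sqrt(0.0017436) * 1000 = 41.757 mm

41.757 mm


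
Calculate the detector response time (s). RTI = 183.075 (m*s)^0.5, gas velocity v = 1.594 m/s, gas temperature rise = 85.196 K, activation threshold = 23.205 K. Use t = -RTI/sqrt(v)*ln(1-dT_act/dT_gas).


dT_act/dT_gas = 0.27237
ln(1 - 0.27237) = -0.31797
t = -183.075 / sqrt(1.594) * -0.31797 = 46.107 s

46.107 s


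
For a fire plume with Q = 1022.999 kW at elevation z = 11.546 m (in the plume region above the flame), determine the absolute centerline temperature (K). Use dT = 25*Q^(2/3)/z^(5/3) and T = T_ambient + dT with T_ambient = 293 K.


Q^(2/3) = 101.53
z^(5/3) = 58.982
dT = 25 * 101.53 / 58.982 = 43.033 K
T = 293 + 43.033 = 336.03 K

336.03 K


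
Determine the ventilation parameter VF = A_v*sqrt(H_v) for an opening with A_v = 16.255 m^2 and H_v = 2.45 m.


sqrt(H_v) = 1.5652
VF = 16.255 * 1.5652 = 25.443 m^(5/2)

25.443 m^(5/2)


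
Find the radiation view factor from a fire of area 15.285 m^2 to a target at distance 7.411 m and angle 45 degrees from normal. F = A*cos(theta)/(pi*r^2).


cos(45 deg) = 0.70711
pi*r^2 = 172.55
F = 15.285 * 0.70711 / 172.55 = 0.062639

0.062639


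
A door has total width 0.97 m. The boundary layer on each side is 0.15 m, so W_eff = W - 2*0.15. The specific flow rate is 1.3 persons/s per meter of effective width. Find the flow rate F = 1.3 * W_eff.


W_eff = 0.97 - 0.30 = 0.67 m
F = 1.3 * 0.67 = 0.871 persons/s

0.871 persons/s


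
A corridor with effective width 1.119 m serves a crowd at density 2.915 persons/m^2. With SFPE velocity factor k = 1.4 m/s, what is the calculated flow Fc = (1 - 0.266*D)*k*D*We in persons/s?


1 - 0.266*D = 1 - 0.266*2.915 = 0.22461
Fs = 0.22461 * 1.4 * 2.915 = 0.91663 persons/(s*m)
Fc = 0.91663 * 1.119 = 1.0257 persons/s

1.0257 persons/s


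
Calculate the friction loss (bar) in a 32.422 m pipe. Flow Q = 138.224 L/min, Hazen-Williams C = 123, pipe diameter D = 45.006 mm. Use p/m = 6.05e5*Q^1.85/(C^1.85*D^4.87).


Q^1.85 = 9121.8
C^1.85 = 7350.6
D^4.87 = 1.1257e+08
p/m = 0.0066693 bar/m
p_total = 0.0066693 * 32.422 = 0.21623 bar

0.21623 bar


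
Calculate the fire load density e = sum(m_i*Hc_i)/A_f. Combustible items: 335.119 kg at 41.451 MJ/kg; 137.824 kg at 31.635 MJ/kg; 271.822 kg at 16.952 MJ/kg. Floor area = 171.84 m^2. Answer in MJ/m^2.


Total energy = 335.119*41.451 + 137.824*31.635 + 271.822*16.952
= 13891.02 + 4360.062 + 4607.927
= 22859.01 MJ
e = 22859.01 / 171.84 = 133.02 MJ/m^2

133.02 MJ/m^2


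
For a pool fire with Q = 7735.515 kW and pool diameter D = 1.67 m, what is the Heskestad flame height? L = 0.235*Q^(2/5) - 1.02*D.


Q^(2/5) = 35.925
0.235 * Q^(2/5) = 8.4424
1.02 * D = 1.7034
L = 6.7390 m

6.7390 m


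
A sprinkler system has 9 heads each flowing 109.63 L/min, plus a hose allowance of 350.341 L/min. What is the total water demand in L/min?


Sprinkler demand = 9 * 109.63 = 986.67 L/min
Total = 986.67 + 350.341 = 1337.011 L/min

1337.011 L/min


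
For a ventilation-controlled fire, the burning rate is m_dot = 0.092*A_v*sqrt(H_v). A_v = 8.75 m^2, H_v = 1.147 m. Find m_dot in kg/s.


sqrt(H_v) = 1.0710
m_dot = 0.092 * 8.75 * 1.0710 = 0.86214 kg/s

0.86214 kg/s


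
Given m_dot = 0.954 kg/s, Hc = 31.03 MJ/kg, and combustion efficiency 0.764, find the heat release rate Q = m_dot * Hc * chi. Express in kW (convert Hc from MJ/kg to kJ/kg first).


Hc = 31.03 MJ/kg = 31.03 * 1000 kJ/kg = 31030 kJ/kg
Q = 0.954 kg/s * 31030 kJ/kg * 0.764 = 22616 kW

22616 kW


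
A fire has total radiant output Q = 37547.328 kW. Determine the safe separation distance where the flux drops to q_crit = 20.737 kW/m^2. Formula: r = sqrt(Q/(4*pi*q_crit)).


4*pi*q_crit = 260.59
Q/(4*pi*q_crit) = 144.09
r = sqrt(144.09) = 12.004 m

12.004 m


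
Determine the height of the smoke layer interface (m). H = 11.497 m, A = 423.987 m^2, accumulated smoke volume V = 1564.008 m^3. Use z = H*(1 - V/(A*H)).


V/(A*H) = 0.32085
1 - 0.32085 = 0.67915
z = 11.497 * 0.67915 = 7.8082 m

7.8082 m


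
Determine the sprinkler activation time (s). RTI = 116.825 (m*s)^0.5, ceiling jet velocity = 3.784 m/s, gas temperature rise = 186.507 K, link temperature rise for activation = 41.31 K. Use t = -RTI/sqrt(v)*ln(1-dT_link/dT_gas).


dT_link/dT_gas = 0.22149
ln(1 - 0.22149) = -0.25038
t = -116.825 / sqrt(3.784) * -0.25038 = 15.037 s

15.037 s


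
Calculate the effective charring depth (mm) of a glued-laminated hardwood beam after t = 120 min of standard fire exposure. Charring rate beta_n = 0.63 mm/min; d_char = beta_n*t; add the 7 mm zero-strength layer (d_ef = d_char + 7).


d_char = 0.63 * 120 = 75.6 mm
d_ef = 75.6 + 1.0*7 = 82.6 mm

82.6 mm


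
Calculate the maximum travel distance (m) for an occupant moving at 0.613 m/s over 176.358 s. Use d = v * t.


d = 0.613 * 176.358 = 108.11 m

108.11 m


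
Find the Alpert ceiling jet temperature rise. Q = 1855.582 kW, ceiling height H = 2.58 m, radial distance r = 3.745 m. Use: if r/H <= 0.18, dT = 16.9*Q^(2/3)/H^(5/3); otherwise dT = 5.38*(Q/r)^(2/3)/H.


r/H = 3.745 / 2.58 = 1.4516
r/H > 0.18, so dT = 5.38*(Q/r)^(2/3)/H
Q/r = 495.48
(Q/r)^(2/3) = 62.616
dT = 5.38 * 62.616 / 2.58 = 130.57 K

130.57 K


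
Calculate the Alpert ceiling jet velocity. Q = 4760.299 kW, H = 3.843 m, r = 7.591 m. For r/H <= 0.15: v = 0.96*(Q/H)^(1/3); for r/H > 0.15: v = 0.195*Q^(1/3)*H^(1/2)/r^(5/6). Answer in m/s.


r/H = 7.591 / 3.843 = 1.9753
r/H > 0.15, so v = 0.195*Q^(1/3)*H^(1/2)/r^(5/6)
Q^(1/3) = 16.822
H^(1/2) = 1.9604
r^(5/6) = 5.4148
v = 0.195 * 16.822 * 1.9604 / 5.4148 = 1.1876 m/s

1.1876 m/s


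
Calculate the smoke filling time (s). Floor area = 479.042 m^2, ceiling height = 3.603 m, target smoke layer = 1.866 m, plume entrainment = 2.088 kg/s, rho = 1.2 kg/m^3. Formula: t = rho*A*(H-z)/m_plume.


H - z = 1.737 m
t = 1.2 * 479.042 * 1.737 / 2.088 = 478.22 s

478.22 s


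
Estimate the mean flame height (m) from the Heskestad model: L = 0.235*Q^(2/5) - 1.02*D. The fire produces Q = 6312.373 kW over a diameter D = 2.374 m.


Q^(2/5) = 33.119
0.235 * Q^(2/5) = 7.7830
1.02 * D = 2.4215
L = 5.3615 m

5.3615 m


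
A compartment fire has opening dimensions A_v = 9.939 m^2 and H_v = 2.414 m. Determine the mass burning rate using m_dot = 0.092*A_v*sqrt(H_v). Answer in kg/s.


sqrt(H_v) = 1.5537
m_dot = 0.092 * 9.939 * 1.5537 = 1.4207 kg/s

1.4207 kg/s


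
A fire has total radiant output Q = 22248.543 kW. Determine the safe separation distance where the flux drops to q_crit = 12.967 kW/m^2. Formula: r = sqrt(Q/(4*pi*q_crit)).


4*pi*q_crit = 162.95
Q/(4*pi*q_crit) = 136.54
r = sqrt(136.54) = 11.685 m

11.685 m


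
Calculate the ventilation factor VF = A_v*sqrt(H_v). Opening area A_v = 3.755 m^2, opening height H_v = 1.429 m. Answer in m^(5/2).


sqrt(H_v) = 1.1954
VF = 3.755 * 1.1954 = 4.4888 m^(5/2)

4.4888 m^(5/2)


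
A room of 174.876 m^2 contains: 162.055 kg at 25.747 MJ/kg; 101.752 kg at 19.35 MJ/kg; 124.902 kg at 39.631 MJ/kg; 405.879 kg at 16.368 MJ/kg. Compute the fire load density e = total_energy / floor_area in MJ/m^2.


Total energy = 162.055*25.747 + 101.752*19.35 + 124.902*39.631 + 405.879*16.368
= 4172.430 + 1968.901 + 4949.991 + 6643.427
= 17734.75 MJ
e = 17734.75 / 174.876 = 101.41 MJ/m^2

101.41 MJ/m^2


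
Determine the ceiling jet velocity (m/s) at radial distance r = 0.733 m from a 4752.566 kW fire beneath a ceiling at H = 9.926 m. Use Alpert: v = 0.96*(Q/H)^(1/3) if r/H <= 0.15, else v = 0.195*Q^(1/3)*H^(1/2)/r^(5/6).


r/H = 0.733 / 9.926 = 0.073846
r/H <= 0.15, so v = 0.96*(Q/H)^(1/3)
Q/H = 478.80
(Q/H)^(1/3) = 7.8232
v = 0.96 * 7.8232 = 7.5103 m/s

7.5103 m/s


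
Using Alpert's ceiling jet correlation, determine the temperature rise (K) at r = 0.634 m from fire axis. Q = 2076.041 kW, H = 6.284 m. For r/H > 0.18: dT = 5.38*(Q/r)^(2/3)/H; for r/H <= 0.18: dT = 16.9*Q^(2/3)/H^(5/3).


r/H = 0.634 / 6.284 = 0.10089
r/H <= 0.18, so dT = 16.9*Q^(2/3)/H^(5/3)
Q^(2/3) = 162.74
H^(5/3) = 21.399
dT = 16.9 * 162.74 / 21.399 = 128.52 K

128.52 K


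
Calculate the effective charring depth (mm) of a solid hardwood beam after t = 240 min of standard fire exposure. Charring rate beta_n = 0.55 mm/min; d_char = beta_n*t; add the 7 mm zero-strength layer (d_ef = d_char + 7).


d_char = 0.55 * 240 = 132 mm
d_ef = 132 + 1.0*7 = 139 mm

139 mm


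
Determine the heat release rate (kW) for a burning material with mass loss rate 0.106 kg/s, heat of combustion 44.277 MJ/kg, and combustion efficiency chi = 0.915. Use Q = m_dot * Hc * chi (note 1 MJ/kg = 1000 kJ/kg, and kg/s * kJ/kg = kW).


Hc = 44.277 MJ/kg = 44.277 * 1000 kJ/kg = 44277 kJ/kg
Q = 0.106 kg/s * 44277 kJ/kg * 0.915 = 4294.4 kW

4294.4 kW


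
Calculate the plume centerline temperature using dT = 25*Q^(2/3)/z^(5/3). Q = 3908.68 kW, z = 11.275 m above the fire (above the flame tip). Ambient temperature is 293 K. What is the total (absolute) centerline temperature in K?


Q^(2/3) = 248.13
z^(5/3) = 56.693
dT = 25 * 248.13 / 56.693 = 109.42 K
T = 293 + 109.42 = 402.42 K

402.42 K
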